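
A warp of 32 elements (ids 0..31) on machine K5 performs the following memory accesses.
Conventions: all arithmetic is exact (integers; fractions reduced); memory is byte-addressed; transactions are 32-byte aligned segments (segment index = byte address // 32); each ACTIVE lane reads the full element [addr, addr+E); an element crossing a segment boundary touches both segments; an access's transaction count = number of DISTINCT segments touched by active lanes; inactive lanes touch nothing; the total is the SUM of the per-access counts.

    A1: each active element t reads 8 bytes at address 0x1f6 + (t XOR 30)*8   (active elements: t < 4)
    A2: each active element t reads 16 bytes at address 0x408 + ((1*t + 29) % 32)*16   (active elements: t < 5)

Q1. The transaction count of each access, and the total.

A1: 2 transactions
A2: 5 transactions

Answer: 2,5; total 7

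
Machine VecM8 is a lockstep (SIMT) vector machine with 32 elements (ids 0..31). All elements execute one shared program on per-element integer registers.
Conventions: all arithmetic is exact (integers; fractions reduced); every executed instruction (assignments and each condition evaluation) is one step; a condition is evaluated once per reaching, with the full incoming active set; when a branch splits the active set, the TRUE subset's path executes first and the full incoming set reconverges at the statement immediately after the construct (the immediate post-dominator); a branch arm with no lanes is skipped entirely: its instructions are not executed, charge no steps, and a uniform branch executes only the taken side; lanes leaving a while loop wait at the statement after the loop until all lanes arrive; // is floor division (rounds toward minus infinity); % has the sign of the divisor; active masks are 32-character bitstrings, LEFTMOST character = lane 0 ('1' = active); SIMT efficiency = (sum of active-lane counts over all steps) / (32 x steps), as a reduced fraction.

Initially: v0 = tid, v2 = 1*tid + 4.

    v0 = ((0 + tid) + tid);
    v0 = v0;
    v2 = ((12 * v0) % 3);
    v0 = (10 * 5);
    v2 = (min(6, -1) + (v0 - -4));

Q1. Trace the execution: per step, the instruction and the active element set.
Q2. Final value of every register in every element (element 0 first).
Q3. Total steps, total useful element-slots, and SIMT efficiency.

step 0: v0 <- ((0 + tid) + tid)      11111111111111111111111111111111
step 1: v0 <- v0                     11111111111111111111111111111111
step 2: v2 <- ((12 * v0) % 3)        11111111111111111111111111111111
step 3: v0 <- (10 * 5)               11111111111111111111111111111111
step 4: v2 <- (min(6, -1) + (v0 - -4)) 11111111111111111111111111111111

Answer: 5 steps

v0: 50,50,50,50,50,50,50,50,50,50,50,50,50,50,50,50,50,50,50,50,50,50,50,50,50,50,50,50,50,50,50,50
v2: 53,53,53,53,53,53,53,53,53,53,53,53,53,53,53,53,53,53,53,53,53,53,53,53,53,53,53,53,53,53,53,53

steps = 5; useful = 160; efficiency = 160/160 = 1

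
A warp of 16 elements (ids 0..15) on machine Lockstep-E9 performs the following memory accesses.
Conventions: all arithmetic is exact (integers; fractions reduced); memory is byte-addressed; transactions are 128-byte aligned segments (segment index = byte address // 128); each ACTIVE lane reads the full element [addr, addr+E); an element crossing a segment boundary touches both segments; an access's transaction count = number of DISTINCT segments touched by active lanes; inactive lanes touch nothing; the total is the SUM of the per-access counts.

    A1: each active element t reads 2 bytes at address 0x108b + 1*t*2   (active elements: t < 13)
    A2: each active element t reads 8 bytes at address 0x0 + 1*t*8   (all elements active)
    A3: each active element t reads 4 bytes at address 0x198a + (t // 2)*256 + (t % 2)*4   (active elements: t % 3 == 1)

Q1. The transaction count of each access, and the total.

A1: 1 transaction
A2: 1 transaction
A3: 5 transactions

Answer: 1,1,5; total 7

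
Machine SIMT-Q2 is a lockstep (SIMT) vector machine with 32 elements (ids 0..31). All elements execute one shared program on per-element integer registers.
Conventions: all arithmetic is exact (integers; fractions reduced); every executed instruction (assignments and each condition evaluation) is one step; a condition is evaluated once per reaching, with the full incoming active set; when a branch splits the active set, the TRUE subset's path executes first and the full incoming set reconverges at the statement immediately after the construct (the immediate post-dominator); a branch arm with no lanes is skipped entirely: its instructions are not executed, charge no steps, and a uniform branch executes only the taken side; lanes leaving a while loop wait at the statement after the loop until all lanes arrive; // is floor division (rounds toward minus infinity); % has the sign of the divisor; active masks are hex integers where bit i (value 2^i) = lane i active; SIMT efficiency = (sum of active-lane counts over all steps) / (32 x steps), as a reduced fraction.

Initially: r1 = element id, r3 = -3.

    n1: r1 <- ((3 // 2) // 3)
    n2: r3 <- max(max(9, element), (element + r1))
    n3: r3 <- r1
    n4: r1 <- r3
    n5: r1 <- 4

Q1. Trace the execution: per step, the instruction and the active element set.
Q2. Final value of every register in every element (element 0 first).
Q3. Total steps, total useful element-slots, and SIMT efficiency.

step 0: r1 <- ((3 // 2) // 3)        0xffffffff
step 1: r3 <- max(max(9, element), (element + r1)) 0xffffffff
step 2: r3 <- r1                     0xffffffff
step 3: r1 <- r3                     0xffffffff
step 4: r1 <- 4                      0xffffffff

Answer: 5 steps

r1: 4,4,4,4,4,4,4,4,4,4,4,4,4,4,4,4,4,4,4,4,4,4,4,4,4,4,4,4,4,4,4,4
r3: 0,0,0,0,0,0,0,0,0,0,0,0,0,0,0,0,0,0,0,0,0,0,0,0,0,0,0,0,0,0,0,0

steps = 5; useful = 160; efficiency = 160/160 = 1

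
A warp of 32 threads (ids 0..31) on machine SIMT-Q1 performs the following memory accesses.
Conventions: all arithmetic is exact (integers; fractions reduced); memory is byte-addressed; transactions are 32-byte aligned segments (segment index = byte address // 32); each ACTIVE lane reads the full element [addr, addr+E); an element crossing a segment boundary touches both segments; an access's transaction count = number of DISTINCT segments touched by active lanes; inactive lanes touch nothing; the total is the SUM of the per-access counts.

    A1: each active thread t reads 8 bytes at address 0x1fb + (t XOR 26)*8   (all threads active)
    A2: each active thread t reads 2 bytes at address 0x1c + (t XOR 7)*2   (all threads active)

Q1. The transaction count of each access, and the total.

A1: 9 transactions
A2: 3 transactions

Answer: 9,3; total 12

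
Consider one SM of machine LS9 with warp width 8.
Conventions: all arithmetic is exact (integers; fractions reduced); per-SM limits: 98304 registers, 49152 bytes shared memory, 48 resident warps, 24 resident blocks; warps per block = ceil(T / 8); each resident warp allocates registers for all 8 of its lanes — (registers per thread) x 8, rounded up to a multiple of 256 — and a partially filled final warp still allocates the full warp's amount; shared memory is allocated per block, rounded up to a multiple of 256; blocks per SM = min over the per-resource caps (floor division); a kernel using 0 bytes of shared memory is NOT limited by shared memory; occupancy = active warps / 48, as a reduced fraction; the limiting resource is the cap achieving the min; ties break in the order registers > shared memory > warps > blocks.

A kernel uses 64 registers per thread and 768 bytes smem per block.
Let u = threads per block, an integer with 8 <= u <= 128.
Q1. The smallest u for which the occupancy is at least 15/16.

Answer: u = 9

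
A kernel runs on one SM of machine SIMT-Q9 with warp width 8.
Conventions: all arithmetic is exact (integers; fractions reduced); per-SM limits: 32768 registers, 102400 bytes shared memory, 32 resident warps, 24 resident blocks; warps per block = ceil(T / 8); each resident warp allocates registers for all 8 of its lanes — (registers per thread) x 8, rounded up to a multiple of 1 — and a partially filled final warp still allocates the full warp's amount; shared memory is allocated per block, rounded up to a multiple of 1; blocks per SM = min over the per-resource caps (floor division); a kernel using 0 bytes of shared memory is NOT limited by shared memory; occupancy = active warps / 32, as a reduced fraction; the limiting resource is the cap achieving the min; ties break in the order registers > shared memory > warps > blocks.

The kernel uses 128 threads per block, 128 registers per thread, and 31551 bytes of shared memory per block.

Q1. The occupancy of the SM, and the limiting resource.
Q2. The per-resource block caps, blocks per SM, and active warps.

Answer: occupancy 1, limited by registers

registers: 2 blocks
shared memory: 3 blocks
warps: 2 blocks
blocks: 24 blocks

Answer: 2 blocks, 32 active warps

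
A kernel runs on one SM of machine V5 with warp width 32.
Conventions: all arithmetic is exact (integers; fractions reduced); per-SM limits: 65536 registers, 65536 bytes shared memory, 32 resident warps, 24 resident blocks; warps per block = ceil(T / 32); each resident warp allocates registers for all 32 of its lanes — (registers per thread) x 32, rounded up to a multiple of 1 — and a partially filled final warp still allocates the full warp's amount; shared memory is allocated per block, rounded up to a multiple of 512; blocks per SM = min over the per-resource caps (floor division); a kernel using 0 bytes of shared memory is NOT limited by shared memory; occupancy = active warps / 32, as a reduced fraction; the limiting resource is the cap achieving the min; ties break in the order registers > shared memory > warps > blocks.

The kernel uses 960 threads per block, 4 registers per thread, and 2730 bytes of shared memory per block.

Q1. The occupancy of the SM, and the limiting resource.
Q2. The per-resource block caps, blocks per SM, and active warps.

Answer: occupancy 15/16, limited by warps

registers: 17 blocks
shared memory: 21 blocks
warps: 1 block
blocks: 24 blocks

Answer: 1 block, 30 active warps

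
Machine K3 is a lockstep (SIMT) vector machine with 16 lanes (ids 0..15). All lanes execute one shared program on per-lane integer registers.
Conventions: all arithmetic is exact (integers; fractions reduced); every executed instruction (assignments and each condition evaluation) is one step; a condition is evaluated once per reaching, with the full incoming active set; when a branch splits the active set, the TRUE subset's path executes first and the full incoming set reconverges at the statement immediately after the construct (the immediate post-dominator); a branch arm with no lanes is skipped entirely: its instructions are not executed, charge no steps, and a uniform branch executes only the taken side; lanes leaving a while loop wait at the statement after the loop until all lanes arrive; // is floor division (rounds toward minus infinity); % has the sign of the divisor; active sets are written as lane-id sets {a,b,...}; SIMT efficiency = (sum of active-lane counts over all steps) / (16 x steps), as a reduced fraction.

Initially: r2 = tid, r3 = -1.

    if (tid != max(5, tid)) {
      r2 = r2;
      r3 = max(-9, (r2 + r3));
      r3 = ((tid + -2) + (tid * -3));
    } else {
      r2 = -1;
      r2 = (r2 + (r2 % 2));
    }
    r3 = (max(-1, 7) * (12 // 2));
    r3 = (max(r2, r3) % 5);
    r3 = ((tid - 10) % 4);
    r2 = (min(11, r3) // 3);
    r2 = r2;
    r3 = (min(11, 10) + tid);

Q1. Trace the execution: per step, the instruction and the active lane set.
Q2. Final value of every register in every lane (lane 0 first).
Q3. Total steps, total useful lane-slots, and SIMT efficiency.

step 0: eval (tid != max(5, tid))    {0,1,2,3,4,5,6,7,8,9,10,11,12,13,14,15}
step 1: r2 <- r2                     {0,1,2,3,4}
step 2: r3 <- max(-9, (r2 + r3))     {0,1,2,3,4}
step 3: r3 <- ((tid + -2) + (tid * -3)) {0,1,2,3,4}
step 4: r2 <- -1                     {5,6,7,8,9,10,11,12,13,14,15}
step 5: r2 <- (r2 + (r2 % 2))        {5,6,7,8,9,10,11,12,13,14,15}
step 6: r3 <- (max(-1, 7) * (12 // 2)) {0,1,2,3,4,5,6,7,8,9,10,11,12,13,14,15}
step 7: r3 <- (max(r2, r3) % 5)      {0,1,2,3,4,5,6,7,8,9,10,11,12,13,14,15}
step 8: r3 <- ((tid - 10) % 4)       {0,1,2,3,4,5,6,7,8,9,10,11,12,13,14,15}
step 9: r2 <- (min(11, r3) // 3)     {0,1,2,3,4,5,6,7,8,9,10,11,12,13,14,15}
step 10: r2 <- r2                     {0,1,2,3,4,5,6,7,8,9,10,11,12,13,14,15}
step 11: r3 <- (min(11, 10) + tid)    {0,1,2,3,4,5,6,7,8,9,10,11,12,13,14,15}

Answer: 12 steps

r2: 0,1,0,0,0,1,0,0,0,1,0,0,0,1,0,0
r3: 10,11,12,13,14,15,16,17,18,19,20,21,22,23,24,25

steps = 12; useful = 149; efficiency = 149/192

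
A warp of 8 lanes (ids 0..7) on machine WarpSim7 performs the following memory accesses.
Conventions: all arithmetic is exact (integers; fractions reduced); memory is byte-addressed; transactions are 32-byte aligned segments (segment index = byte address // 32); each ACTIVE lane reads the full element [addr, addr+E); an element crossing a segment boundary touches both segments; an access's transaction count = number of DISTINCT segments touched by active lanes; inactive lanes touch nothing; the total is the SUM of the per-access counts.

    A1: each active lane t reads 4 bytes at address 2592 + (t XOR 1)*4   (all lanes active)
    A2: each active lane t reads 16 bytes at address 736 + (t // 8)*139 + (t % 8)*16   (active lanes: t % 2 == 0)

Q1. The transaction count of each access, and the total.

A1: 1 transaction
A2: 4 transactions

Answer: 1,4; total 5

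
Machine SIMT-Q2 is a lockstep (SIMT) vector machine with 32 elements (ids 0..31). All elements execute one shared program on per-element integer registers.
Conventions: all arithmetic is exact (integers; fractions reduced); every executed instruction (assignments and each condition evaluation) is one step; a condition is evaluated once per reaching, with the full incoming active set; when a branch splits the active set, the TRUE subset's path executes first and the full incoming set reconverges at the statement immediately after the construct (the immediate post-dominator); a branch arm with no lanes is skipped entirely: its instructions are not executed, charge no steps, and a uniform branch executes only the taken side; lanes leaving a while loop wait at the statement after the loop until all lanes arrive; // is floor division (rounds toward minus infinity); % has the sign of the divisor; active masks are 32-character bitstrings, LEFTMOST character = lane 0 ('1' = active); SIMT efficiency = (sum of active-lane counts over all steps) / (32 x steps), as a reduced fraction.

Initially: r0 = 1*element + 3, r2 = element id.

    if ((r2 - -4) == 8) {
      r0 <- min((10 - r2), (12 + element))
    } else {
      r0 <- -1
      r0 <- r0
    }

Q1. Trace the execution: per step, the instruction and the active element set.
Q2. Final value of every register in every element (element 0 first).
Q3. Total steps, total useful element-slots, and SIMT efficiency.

step 0: eval ((r2 - -4) == 8)        11111111111111111111111111111111
step 1: r0 <- min((10 - r2), (12 + element)) 00001000000000000000000000000000
step 2: r0 <- -1                     11110111111111111111111111111111
step 3: r0 <- r0                     11110111111111111111111111111111

Answer: 4 steps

r0: -1,-1,-1,-1,6,-1,-1,-1,-1,-1,-1,-1,-1,-1,-1,-1,-1,-1,-1,-1,-1,-1,-1,-1,-1,-1,-1,-1,-1,-1,-1,-1
r2: 0,1,2,3,4,5,6,7,8,9,10,11,12,13,14,15,16,17,18,19,20,21,22,23,24,25,26,27,28,29,30,31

steps = 4; useful = 95; efficiency = 95/128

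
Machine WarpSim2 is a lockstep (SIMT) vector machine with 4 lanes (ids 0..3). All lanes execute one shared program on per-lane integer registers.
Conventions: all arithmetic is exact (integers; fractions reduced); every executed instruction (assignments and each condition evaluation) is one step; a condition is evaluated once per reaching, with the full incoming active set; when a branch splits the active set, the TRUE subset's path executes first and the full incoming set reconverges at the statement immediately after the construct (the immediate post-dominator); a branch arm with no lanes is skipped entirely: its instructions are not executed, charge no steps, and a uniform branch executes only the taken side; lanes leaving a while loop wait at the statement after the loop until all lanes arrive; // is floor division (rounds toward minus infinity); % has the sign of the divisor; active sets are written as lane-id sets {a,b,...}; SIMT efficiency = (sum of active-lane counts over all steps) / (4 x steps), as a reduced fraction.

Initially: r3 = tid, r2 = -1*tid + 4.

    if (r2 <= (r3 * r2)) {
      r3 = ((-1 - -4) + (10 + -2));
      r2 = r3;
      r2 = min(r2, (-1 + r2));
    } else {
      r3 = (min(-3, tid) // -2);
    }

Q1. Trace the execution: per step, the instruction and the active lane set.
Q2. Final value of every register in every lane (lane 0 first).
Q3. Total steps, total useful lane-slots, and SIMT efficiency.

step 0: eval (r2 <= (r3 * r2))       {0,1,2,3}
step 1: r3 <- ((-1 - -4) + (10 + -2)) {1,2,3}
step 2: r2 <- r3                     {1,2,3}
step 3: r2 <- min(r2, (-1 + r2))     {1,2,3}
step 4: r3 <- (min(-3, tid) // -2)   {0}

Answer: 5 steps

r3: 1,11,11,11
r2: 4,10,10,10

steps = 5; useful = 14; efficiency = 14/20 = 7/10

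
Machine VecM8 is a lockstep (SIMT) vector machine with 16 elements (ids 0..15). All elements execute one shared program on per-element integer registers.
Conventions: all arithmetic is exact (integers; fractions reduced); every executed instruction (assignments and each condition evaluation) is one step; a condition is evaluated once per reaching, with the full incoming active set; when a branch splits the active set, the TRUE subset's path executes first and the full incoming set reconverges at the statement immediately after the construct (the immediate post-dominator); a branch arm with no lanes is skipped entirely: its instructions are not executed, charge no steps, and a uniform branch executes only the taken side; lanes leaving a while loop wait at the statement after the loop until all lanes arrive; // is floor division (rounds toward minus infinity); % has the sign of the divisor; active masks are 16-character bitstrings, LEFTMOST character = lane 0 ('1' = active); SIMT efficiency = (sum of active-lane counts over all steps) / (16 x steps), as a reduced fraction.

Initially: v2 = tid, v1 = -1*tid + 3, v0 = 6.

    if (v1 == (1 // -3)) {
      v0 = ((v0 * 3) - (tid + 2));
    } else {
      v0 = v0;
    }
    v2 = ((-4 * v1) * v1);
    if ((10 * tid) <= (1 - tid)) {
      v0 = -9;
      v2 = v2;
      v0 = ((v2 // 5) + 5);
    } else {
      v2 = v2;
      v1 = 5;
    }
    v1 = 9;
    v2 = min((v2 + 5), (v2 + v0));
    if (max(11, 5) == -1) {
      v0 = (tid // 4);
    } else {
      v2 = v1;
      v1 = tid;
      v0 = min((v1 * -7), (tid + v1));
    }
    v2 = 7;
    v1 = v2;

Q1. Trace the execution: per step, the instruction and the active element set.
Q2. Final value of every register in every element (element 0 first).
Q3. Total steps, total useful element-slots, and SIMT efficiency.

step 0: eval (v1 == (1 // -3))       1111111111111111
step 1: v0 <- ((v0 * 3) - (tid + 2)) 0000100000000000
step 2: v0 <- v0                     1111011111111111
step 3: v2 <- ((-4 * v1) * v1)       1111111111111111
step 4: eval ((10 * tid) <= (1 - tid)) 1111111111111111
step 5: v0 <- -9                     1000000000000000
step 6: v2 <- v2                     1000000000000000
step 7: v0 <- ((v2 // 5) + 5)        1000000000000000
step 8: v2 <- v2                     0111111111111111
step 9: v1 <- 5                      0111111111111111
step 10: v1 <- 9                      1111111111111111
step 11: v2 <- min((v2 + 5), (v2 + v0)) 1111111111111111
step 12: eval (max(11, 5) == -1)      1111111111111111
step 13: v2 <- v1                     1111111111111111
step 14: v1 <- tid                    1111111111111111
step 15: v0 <- min((v1 * -7), (tid + v1)) 1111111111111111
step 16: v2 <- 7                      1111111111111111
step 17: v1 <- v2                     1111111111111111

Answer: 18 steps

v2: 7,7,7,7,7,7,7,7,7,7,7,7,7,7,7,7
v1: 7,7,7,7,7,7,7,7,7,7,7,7,7,7,7,7
v0: 0,-7,-14,-21,-28,-35,-42,-49,-56,-63,-70,-77,-84,-91,-98,-105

steps = 18; useful = 225; efficiency = 225/288 = 25/32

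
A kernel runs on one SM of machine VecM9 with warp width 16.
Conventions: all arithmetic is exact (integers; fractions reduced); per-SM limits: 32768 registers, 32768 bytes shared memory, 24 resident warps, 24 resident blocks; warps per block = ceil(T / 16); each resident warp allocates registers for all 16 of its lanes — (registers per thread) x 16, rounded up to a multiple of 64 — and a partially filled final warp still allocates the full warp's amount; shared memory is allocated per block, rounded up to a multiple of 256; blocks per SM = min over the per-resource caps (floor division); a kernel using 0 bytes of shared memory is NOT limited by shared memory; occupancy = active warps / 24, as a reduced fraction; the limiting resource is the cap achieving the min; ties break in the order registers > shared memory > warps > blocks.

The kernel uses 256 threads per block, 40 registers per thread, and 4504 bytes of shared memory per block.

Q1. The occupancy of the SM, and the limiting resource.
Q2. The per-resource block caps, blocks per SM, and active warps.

Answer: occupancy 2/3, limited by warps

registers: 3 blocks
shared memory: 7 blocks
warps: 1 block
blocks: 24 blocks

Answer: 1 block, 16 active warps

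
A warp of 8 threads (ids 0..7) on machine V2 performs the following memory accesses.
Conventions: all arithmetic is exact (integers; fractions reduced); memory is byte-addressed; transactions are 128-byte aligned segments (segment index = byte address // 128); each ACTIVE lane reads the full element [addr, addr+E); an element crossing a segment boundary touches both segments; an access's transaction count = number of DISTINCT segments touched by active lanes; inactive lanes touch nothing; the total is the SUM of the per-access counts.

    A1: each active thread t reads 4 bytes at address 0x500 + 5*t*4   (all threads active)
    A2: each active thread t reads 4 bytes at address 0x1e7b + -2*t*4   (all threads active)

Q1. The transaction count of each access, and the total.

A1: 2 transactions
A2: 1 transaction

Answer: 2,1; total 3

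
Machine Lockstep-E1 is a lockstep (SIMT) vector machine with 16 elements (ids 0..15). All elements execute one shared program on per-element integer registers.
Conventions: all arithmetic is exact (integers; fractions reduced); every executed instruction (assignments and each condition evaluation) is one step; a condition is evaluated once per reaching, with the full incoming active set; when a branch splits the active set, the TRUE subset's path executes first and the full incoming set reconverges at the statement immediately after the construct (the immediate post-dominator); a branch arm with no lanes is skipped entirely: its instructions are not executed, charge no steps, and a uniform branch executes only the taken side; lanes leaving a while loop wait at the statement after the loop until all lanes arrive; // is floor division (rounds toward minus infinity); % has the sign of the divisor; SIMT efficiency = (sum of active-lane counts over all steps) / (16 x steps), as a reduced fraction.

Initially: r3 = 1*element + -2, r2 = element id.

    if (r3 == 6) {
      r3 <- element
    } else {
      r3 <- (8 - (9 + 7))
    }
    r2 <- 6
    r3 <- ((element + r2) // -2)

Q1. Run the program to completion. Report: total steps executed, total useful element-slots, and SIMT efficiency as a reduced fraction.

Answer: 5 steps, 64 useful, 4/5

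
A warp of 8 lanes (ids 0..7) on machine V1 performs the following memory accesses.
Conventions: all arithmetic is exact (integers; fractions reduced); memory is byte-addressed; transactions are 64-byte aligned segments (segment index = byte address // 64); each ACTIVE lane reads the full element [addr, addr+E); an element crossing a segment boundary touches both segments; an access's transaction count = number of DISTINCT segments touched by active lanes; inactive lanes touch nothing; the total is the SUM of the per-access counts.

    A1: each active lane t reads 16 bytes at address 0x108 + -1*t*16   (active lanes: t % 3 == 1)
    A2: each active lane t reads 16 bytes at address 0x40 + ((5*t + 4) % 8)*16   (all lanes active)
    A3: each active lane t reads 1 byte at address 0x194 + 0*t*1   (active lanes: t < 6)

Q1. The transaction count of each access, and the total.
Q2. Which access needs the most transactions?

A1: 3 transactions
A2: 2 transactions
A3: 1 transaction

Answer: 3,2,1; total 6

Answer: A1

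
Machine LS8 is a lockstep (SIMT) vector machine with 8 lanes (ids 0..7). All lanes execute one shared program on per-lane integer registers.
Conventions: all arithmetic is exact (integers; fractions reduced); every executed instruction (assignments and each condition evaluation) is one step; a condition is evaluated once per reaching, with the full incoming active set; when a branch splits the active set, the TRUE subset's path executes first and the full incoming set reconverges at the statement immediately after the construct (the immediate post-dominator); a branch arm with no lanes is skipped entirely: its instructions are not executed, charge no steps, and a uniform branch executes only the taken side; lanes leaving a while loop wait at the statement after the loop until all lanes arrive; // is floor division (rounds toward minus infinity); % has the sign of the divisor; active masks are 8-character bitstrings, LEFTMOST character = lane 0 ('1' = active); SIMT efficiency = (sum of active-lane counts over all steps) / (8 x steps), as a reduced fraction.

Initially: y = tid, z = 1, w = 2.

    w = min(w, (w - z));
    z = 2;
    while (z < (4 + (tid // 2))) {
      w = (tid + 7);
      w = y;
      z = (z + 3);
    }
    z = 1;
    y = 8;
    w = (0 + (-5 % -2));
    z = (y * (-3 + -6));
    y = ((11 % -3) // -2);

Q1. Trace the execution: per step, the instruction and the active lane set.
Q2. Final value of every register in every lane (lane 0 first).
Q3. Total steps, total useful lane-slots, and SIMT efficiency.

step 0: w <- min(w, (w - z))         11111111
step 1: z <- 2                       11111111
step 2: eval (z < (4 + (tid // 2)))  11111111
step 3: w <- (tid + 7)               11111111
step 4: w <- y                       11111111
step 5: z <- (z + 3)                 11111111
step 6: eval (z < (4 + (tid // 2)))  11111111
step 7: w <- (tid + 7)               00001111
step 8: w <- y                       00001111
step 9: z <- (z + 3)                 00001111
step 10: eval (z < (4 + (tid // 2)))  00001111
step 11: z <- 1                       11111111
step 12: y <- 8                       11111111
step 13: w <- (0 + (-5 % -2))         11111111
step 14: z <- (y * (-3 + -6))         11111111
step 15: y <- ((11 % -3) // -2)       11111111

Answer: 16 steps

y: 0,0,0,0,0,0,0,0
z: -72,-72,-72,-72,-72,-72,-72,-72
w: -1,-1,-1,-1,-1,-1,-1,-1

steps = 16; useful = 112; efficiency = 112/128 = 7/8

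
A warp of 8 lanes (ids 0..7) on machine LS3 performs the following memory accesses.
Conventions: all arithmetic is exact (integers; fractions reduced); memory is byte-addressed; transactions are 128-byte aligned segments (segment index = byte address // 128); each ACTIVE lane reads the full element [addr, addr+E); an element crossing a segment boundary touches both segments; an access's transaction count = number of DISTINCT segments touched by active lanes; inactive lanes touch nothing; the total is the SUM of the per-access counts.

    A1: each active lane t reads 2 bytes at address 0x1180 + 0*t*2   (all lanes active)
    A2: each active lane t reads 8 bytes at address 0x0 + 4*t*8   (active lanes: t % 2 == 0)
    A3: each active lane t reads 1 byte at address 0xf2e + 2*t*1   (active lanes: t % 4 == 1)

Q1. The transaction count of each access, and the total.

A1: 1 transaction
A2: 2 transactions
A3: 1 transaction

Answer: 1,2,1; total 4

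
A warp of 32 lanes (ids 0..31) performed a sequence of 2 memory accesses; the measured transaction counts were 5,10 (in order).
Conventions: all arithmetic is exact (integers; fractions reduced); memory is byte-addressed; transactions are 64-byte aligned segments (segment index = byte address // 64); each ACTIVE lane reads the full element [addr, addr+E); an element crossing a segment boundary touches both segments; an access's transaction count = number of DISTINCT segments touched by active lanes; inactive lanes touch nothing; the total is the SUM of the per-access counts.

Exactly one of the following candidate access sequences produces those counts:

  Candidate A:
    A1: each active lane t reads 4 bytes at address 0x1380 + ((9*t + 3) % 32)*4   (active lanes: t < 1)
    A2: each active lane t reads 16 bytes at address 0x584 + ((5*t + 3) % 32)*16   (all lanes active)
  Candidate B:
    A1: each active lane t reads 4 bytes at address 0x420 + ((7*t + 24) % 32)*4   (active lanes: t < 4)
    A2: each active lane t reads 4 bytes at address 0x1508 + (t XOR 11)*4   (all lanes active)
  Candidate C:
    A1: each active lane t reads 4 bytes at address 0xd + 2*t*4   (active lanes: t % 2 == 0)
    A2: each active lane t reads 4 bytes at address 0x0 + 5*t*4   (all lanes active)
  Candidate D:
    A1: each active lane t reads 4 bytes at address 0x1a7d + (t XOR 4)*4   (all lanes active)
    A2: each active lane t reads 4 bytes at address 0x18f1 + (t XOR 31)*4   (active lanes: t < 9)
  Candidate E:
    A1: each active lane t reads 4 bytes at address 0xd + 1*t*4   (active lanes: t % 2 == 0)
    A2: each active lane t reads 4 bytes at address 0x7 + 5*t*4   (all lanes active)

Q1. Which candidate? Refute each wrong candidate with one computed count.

A: A1 gives 1 transaction, not 5
B: A1 gives 3 transactions, not 5
D: A1 gives 3 transactions, not 5
E: A1 gives 3 transactions, not 5
C: all counts match (5,10)

Answer: C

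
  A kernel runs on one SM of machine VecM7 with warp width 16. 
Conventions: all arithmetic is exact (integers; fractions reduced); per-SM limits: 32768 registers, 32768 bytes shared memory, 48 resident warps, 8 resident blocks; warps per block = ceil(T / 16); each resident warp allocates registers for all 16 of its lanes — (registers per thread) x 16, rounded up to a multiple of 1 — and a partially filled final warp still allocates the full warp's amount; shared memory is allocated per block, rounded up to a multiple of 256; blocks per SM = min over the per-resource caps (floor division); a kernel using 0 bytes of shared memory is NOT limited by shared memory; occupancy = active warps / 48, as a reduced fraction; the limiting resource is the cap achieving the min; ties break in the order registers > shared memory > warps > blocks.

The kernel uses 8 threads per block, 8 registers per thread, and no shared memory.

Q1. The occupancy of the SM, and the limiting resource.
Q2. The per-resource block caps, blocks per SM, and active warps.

Answer: occupancy 1/6, limited by blocks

registers: 256 blocks
shared memory: no limit (kernel uses none)
warps: 48 blocks
blocks: 8 blocks

Answer: 8 blocks, 8 active warps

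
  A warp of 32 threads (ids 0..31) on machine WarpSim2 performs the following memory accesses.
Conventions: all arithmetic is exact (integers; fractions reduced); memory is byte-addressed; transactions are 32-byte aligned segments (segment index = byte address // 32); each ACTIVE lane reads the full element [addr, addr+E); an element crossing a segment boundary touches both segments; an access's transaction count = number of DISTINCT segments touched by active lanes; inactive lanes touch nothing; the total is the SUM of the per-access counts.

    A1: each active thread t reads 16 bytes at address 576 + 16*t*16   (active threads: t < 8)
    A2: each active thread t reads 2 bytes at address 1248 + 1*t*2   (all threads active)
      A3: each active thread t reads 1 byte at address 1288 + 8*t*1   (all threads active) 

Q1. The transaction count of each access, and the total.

A1: 8 transactions
A2: 2 transactions
A3: 9 transactions

Answer: 8,2,9; total 19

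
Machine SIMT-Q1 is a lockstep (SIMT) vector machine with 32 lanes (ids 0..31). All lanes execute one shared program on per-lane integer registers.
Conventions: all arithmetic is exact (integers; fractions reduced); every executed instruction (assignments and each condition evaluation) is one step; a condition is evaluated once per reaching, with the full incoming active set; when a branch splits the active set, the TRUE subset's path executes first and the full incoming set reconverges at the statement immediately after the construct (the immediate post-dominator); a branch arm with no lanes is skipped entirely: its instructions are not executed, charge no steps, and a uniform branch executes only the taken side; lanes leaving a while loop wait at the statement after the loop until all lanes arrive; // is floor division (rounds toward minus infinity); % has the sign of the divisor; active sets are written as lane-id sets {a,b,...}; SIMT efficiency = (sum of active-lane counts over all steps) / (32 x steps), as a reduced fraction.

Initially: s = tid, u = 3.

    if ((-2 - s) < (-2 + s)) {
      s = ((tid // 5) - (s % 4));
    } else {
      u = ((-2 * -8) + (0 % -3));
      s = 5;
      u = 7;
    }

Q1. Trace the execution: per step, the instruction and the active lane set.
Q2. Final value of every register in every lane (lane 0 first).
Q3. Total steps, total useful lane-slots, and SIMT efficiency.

step 0: eval ((-2 - s) < (-2 + s))   {0,1,2,3,4,5,6,7,8,9,10,11,12,13,14,15,16,17,18,19,20,21,22,23,24,25,26,27,28,29,30,31}
step 1: s <- ((tid // 5) - (s % 4))  {1,2,3,4,5,6,7,8,9,10,11,12,13,14,15,16,17,18,19,20,21,22,23,24,25,26,27,28,29,30,31}
step 2: u <- ((-2 * -8) + (0 % -3))  {0}
step 3: s <- 5                       {0}
step 4: u <- 7                       {0}

Answer: 5 steps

s: 5,-1,-2,-3,0,0,-1,-2,1,0,0,-1,2,1,0,0,3,2,1,0,4,3,2,1,4,4,3,2,5,4,4,3
u: 7,3,3,3,3,3,3,3,3,3,3,3,3,3,3,3,3,3,3,3,3,3,3,3,3,3,3,3,3,3,3,3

steps = 5; useful = 66; efficiency = 66/160 = 33/80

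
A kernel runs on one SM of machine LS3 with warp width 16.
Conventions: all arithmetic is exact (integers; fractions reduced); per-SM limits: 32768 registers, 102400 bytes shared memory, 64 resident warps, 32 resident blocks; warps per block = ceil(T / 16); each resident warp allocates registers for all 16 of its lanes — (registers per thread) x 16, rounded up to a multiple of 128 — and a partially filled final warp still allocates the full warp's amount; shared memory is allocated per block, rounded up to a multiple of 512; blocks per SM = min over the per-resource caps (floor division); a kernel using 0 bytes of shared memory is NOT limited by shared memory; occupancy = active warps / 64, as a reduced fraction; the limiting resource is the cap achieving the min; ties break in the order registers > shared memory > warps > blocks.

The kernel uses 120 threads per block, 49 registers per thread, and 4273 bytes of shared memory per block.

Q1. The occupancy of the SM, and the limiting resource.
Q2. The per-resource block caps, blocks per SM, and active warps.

Answer: occupancy 1/2, limited by registers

registers: 4 blocks
shared memory: 22 blocks
warps: 8 blocks
blocks: 32 blocks

Answer: 4 blocks, 32 active warps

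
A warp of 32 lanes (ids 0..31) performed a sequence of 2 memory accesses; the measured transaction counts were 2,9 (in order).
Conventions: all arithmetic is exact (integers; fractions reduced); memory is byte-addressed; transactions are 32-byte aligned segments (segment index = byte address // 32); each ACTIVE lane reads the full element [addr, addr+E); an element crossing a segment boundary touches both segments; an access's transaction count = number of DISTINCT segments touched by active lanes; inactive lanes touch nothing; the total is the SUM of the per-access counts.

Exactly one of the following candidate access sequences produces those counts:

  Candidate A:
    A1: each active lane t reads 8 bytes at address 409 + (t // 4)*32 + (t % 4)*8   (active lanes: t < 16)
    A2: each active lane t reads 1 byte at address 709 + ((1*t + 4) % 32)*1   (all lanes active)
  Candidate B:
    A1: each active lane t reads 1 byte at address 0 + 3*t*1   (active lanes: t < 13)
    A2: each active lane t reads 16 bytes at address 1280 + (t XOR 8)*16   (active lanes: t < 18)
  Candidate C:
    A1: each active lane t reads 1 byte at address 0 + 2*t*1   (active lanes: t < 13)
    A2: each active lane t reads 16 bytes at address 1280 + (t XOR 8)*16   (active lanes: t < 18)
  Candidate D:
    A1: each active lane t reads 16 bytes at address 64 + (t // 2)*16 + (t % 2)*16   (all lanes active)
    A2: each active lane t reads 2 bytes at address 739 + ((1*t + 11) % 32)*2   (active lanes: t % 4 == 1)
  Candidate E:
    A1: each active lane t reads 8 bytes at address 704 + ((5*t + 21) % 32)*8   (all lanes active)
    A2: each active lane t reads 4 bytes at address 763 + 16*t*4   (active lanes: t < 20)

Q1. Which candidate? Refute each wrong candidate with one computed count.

A: A1 gives 5 transactions, not 2
C: A1 gives 1 transaction, not 2
D: A1 gives 9 transactions, not 2
E: A1 gives 8 transactions, not 2
B: all counts match (2,9)

Answer: B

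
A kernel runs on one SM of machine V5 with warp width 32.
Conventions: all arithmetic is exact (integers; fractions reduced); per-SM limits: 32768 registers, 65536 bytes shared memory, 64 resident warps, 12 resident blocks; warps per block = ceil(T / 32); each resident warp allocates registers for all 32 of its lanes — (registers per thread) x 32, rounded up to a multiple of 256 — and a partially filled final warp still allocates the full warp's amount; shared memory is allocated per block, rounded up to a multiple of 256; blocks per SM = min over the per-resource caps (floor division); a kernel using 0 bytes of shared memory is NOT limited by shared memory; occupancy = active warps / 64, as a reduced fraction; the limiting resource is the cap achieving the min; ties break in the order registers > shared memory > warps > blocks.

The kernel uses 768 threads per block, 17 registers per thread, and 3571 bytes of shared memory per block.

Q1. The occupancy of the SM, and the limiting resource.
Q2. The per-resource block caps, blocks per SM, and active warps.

Answer: occupancy 3/8, limited by registers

registers: 1 block
shared memory: 18 blocks
warps: 2 blocks
blocks: 12 blocks

Answer: 1 block, 24 active warps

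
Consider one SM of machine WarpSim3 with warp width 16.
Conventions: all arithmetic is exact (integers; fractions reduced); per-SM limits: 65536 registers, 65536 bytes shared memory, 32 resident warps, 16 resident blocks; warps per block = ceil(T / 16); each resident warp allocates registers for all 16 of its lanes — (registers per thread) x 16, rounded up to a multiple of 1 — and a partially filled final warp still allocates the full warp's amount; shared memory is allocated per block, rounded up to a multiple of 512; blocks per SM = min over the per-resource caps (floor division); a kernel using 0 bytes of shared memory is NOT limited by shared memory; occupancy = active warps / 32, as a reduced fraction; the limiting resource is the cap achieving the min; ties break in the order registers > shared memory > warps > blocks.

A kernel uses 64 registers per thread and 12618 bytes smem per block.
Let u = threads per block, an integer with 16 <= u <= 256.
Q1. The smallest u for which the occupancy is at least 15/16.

Answer: u = 81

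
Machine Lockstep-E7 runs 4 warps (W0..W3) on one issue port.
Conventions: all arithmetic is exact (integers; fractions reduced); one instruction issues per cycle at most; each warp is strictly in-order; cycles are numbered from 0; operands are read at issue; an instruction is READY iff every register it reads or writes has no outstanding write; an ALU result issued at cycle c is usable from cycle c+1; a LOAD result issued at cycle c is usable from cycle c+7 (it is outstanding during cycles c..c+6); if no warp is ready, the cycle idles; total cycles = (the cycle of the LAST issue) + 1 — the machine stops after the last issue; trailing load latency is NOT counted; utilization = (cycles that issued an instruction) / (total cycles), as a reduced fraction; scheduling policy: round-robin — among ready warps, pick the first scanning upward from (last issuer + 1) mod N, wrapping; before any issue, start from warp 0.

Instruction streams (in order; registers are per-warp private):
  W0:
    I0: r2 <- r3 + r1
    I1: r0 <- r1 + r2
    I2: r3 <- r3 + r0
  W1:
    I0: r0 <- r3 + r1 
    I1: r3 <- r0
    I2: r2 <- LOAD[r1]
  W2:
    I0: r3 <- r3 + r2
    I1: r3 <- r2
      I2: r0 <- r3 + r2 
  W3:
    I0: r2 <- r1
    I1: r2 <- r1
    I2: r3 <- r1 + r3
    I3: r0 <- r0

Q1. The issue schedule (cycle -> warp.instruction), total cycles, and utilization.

cycle 0: W0.I0
cycle 1: W1.I0
cycle 2: W2.I0
cycle 3: W3.I0
cycle 4: W0.I1
cycle 5: W1.I1
cycle 6: W2.I1
cycle 7: W3.I1
cycle 8: W0.I2
cycle 9: W1.I2
cycle 10: W2.I2
cycle 11: W3.I2
cycle 12: W3.I3

Answer: 13 cycles, utilization 1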